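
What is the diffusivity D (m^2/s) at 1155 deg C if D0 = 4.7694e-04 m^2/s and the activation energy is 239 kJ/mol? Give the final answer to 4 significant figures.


D = D0 * exp(-Qd / (R*T))
T = 1428.15 K
D = 4.7694e-04 * exp(-239e3 / (8.314 * 1428.15))
D = 8.644e-13 m^2/s


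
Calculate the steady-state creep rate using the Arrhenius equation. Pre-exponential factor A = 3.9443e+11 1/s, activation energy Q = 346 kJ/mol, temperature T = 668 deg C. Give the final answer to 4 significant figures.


rate = A * exp(-Q / (R*T))
T = 668 + 273.15 = 941.15 K
rate = 3.9443e+11 * exp(-346e3 / (8.314 * 941.15))
rate = 2.466e-08 1/s


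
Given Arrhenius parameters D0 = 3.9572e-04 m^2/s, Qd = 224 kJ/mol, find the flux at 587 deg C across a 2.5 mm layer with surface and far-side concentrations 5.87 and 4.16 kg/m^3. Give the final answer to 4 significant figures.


Step 1: D = D0 * exp(-Qd/(R*T))
T = 587 + 273.15 = 860.15 K
D = 3.9572e-04 * exp(-224e3 / (8.314 * 860.15)) = 9.86206e-18 m^2/s
Step 2: J = D * (C1 - C2) / dx
J = 9.86206e-18 * (5.87 - 4.16) / 2.5e-03
J = 6.746e-15 kg/(m^2*s)


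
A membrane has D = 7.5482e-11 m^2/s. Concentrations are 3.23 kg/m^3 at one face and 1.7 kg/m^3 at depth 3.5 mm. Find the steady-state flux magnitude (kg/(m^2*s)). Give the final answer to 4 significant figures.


J = -D * (dC/dx) = D * (C1 - C2) / dx
J = 7.5482e-11 * (3.23 - 1.7) / 3.5e-03
J = 3.3e-08 kg/(m^2*s)


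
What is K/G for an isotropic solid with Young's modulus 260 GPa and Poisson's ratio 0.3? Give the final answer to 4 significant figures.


G = E / (2*(1+nu))
G = 260 / (2*(1+0.3)) = 100 GPa
K = E / (3*(1-2*nu))
K = 260 / (3*(1-2*0.3)) = 216.667 GPa
K/G = 216.667 / 100 = 2.167


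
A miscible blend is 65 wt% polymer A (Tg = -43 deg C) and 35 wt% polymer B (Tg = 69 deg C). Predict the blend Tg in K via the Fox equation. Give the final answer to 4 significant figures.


1/Tg = w1/Tg1 + w2/Tg2 (in Kelvin)
Tg1 = 230.15 K, Tg2 = 342.15 K
1/Tg = 0.65/230.15 + 0.35/342.15
Tg = 259.9 K


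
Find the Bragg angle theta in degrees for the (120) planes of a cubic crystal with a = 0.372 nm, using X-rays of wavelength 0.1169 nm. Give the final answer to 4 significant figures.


d = a / sqrt(h^2+k^2+l^2)
d = 0.372 / sqrt(5) = 0.166363 nm
lambda = 2*d*sin(theta)  =>  sin(theta) = lambda / (2*d)
sin(theta) = 0.1169 / (2 * 0.166363) = 0.351339
theta = 20.57 deg


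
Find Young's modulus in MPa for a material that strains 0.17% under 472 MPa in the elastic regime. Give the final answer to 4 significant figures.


E = sigma / epsilon
epsilon = 0.17% = 1.7e-03
E = 472 / 1.7e-03
E = 277600 MPa


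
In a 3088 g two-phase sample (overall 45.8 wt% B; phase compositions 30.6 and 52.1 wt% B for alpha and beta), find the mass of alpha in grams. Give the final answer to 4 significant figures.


f_alpha = (C_beta - C0) / (C_beta - C_alpha)
f_alpha = (52.1 - 45.8) / (52.1 - 30.6) = 0.293023
m_alpha = f_alpha * m_total = 0.293023 * 3088 = 904.9 g


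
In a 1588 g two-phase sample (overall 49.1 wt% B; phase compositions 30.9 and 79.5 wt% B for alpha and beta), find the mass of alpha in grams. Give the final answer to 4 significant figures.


f_alpha = (C_beta - C0) / (C_beta - C_alpha)
f_alpha = (79.5 - 49.1) / (79.5 - 30.9) = 0.625514
m_alpha = f_alpha * m_total = 0.625514 * 1588 = 993.3 g


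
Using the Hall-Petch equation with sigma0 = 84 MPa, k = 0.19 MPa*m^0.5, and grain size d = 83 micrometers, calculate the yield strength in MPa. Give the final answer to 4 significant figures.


sigma_y = sigma0 + k / sqrt(d)
d = 83 um = 8.3e-05 m
sigma_y = 84 + 0.19 / sqrt(8.3e-05)
sigma_y = 104.9 MPa


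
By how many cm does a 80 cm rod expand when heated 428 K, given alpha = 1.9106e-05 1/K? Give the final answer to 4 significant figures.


dL = L0 * alpha * dT
dL = 80 * 1.9106e-05 * 428
dL = 0.6542 cm


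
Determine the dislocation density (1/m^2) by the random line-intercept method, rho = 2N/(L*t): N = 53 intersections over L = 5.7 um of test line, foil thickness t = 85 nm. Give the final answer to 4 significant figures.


rho = 2N / (L * t)
L = 5.7 um = 5.7e-06 m, t = 85 nm = 8.5e-08 m
rho = 2 * 53 / (5.7e-06 * 8.5e-08)
rho = 2.188e+14 1/m^2


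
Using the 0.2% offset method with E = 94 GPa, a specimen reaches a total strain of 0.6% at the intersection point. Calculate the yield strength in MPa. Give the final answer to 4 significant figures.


Offset strain = 0.002
Elastic strain at yield = total_strain - offset = 6e-03 - 0.002 = 4e-03
sigma_y = E * elastic_strain = 94000 * 4e-03
sigma_y = 376 MPa


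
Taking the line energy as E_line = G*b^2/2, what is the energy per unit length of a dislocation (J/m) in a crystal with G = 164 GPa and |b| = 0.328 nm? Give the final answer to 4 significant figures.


E = G*b^2/2
b = 0.328 nm = 3.28e-10 m
G = 164 GPa = 1.64e+11 Pa
E = 0.5 * 1.64e+11 * (3.28e-10)^2
E = 8.822e-09 J/m


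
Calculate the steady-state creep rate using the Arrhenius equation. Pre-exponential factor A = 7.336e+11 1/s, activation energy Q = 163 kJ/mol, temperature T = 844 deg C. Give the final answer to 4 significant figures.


rate = A * exp(-Q / (R*T))
T = 844 + 273.15 = 1117.15 K
rate = 7.336e+11 * exp(-163e3 / (8.314 * 1117.15))
rate = 17530 1/s


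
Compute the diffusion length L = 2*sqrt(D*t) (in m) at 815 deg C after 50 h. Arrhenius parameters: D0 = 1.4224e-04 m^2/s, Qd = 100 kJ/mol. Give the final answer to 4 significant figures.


Step 1: D = D0 * exp(-Qd/(R*T))
T = 1088.15 K
D = 1.4224e-04 * exp(-100e3 / (8.314 * 1088.15)) = 2.25181e-09 m^2/s
Step 2: L = 2*sqrt(D*t)
t = 50 h = 180000 s
L = 2*sqrt(2.25181e-09 * 180000) = 0.04027 m


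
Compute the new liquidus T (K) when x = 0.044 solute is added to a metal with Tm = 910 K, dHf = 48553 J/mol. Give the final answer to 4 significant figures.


dT = R*Tm^2*x / dHf
dT = 8.314 * 910^2 * 0.044 / 48553
dT = 6.23921 K
T_new = 910 - 6.23921 = 903.8 K


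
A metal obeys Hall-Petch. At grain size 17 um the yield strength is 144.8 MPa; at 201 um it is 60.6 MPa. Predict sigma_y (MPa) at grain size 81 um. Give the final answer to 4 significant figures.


sigma_y = sigma0 + k / sqrt(d)
1/sqrt(d1) = 1/sqrt(1.7e-05) = 242.536;  1/sqrt(d2) = 70.5346
k = (sigma1 - sigma2) / (1/sqrt(d1) - 1/sqrt(d2)) = (144.8 - 60.6) / (242.536 - 70.5346) = 0.489532 MPa*m^0.5
sigma0 = sigma1 - k/sqrt(d1) = 144.8 - 0.489532*242.536 = 26.0711 MPa
sigma_y(d3) = 26.0711 + 0.489532 / sqrt(8.1e-05) = 80.46 MPa


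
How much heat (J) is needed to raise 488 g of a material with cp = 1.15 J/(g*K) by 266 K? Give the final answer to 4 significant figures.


Q = m * cp * dT
Q = 488 * 1.15 * 266
Q = 149300 J


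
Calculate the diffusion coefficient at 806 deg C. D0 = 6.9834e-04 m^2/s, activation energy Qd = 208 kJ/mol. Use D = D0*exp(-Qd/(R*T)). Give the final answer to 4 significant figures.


D = D0 * exp(-Qd / (R*T))
T = 1079.15 K
D = 6.9834e-04 * exp(-208e3 / (8.314 * 1079.15))
D = 5.967e-14 m^2/s


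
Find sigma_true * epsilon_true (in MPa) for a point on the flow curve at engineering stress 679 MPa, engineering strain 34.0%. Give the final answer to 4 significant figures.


sigma_true = sigma_eng * (1 + epsilon_eng)
sigma_true = 679 * (1 + 0.34) = 909.86 MPa
epsilon_true = ln(1 + epsilon_eng)
epsilon_true = ln(1 + 0.34) = 0.29267
sigma_true * epsilon_true = 909.86 * 0.29267 = 266.3 MPa


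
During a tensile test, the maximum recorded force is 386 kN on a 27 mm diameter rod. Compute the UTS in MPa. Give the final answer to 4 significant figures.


A0 = pi*(d/2)^2 = pi*(27/2)^2 = 572.555 mm^2
UTS = F_max / A0 = 386*1000 / 572.555
UTS = 674.2 MPa


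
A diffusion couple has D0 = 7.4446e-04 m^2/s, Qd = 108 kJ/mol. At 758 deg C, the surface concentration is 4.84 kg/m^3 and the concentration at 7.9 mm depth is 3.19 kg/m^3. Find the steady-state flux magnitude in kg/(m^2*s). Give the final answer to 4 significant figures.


Step 1: D = D0 * exp(-Qd/(R*T))
T = 758 + 273.15 = 1031.15 K
D = 7.4446e-04 * exp(-108e3 / (8.314 * 1031.15)) = 2.51607e-09 m^2/s
Step 2: J = D * (C1 - C2) / dx
J = 2.51607e-09 * (4.84 - 3.19) / 7.9e-03
J = 5.255e-07 kg/(m^2*s)


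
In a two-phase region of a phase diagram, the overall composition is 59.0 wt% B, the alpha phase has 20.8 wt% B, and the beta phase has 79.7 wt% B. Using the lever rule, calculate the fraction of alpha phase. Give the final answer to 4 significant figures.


f_alpha = (C_beta - C0) / (C_beta - C_alpha)
f_alpha = (79.7 - 59.0) / (79.7 - 20.8)
f_alpha = 0.3514


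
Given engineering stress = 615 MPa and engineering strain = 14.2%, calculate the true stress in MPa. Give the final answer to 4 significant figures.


sigma_true = sigma_eng * (1 + epsilon_eng)
sigma_true = 615 * (1 + 0.142)
sigma_true = 702.3 MPa


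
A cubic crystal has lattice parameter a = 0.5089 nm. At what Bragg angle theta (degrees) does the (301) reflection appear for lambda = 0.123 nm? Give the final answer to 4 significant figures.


d = a / sqrt(h^2+k^2+l^2)
d = 0.5089 / sqrt(10) = 0.160928 nm
lambda = 2*d*sin(theta)  =>  sin(theta) = lambda / (2*d)
sin(theta) = 0.123 / (2 * 0.160928) = 0.382158
theta = 22.47 deg


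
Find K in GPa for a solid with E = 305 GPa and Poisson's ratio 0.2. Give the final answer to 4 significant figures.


K = E / (3*(1-2*nu))
K = 305 / (3*(1-2*0.2))
K = 169.4 GPa


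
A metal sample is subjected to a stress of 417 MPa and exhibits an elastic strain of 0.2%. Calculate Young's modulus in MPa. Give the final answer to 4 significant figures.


E = sigma / epsilon
epsilon = 0.2% = 2e-03
E = 417 / 2e-03
E = 208500 MPa


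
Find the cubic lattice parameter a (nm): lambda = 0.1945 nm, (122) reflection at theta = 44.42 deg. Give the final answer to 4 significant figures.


d = lambda / (2*sin(theta))
d = 0.1945 / (2*sin(44.42 deg))
d = 0.138946 nm
a = d * sqrt(h^2+k^2+l^2) = 0.138946 * sqrt(9)
a = 0.4168 nm


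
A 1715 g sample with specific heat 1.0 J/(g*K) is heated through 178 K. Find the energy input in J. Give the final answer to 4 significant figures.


Q = m * cp * dT
Q = 1715 * 1.0 * 178
Q = 305300 J


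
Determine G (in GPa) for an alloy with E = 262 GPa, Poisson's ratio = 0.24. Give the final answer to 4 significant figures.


G = E / (2*(1+nu))
G = 262 / (2*(1+0.24))
G = 105.6 GPa


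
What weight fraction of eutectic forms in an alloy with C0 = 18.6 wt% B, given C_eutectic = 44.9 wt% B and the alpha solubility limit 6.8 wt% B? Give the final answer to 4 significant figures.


f_primary = (C_e - C0) / (C_e - C_alpha_max)
f_primary = (44.9 - 18.6) / (44.9 - 6.8)
f_primary = 0.690289
f_eutectic = 1 - 0.690289 = 0.3097


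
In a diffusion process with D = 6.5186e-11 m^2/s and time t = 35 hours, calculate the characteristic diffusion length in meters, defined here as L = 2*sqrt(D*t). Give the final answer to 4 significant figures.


t = 35 hr = 126000 s
Diffusion length = 2*sqrt(D*t)
= 2*sqrt(6.5186e-11 * 126000)
= 5.732e-03 m


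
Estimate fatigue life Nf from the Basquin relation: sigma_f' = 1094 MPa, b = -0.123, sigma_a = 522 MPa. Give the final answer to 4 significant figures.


sigma_a = sigma_f' * (2*Nf)^b
2*Nf = (sigma_a / sigma_f')^(1/b)
2*Nf = (522 / 1094)^(1/-0.123)
2*Nf = 409.804
Nf = 204.9 cycles


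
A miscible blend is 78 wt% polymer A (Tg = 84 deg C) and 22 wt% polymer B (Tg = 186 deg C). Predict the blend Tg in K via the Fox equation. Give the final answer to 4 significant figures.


1/Tg = w1/Tg1 + w2/Tg2 (in Kelvin)
Tg1 = 357.15 K, Tg2 = 459.15 K
1/Tg = 0.78/357.15 + 0.22/459.15
Tg = 375.5 K


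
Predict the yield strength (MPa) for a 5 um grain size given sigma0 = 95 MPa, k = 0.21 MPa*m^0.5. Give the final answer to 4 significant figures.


sigma_y = sigma0 + k / sqrt(d)
d = 5 um = 5e-06 m
sigma_y = 95 + 0.21 / sqrt(5e-06)
sigma_y = 188.9 MPa


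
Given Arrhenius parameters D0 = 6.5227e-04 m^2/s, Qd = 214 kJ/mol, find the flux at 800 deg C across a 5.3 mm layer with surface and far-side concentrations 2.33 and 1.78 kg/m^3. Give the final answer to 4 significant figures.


Step 1: D = D0 * exp(-Qd/(R*T))
T = 800 + 273.15 = 1073.15 K
D = 6.5227e-04 * exp(-214e3 / (8.314 * 1073.15)) = 2.49912e-14 m^2/s
Step 2: J = D * (C1 - C2) / dx
J = 2.49912e-14 * (2.33 - 1.78) / 5.3e-03
J = 2.593e-12 kg/(m^2*s)


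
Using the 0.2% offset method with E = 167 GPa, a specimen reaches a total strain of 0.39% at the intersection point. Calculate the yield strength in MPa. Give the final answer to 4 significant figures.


Offset strain = 0.002
Elastic strain at yield = total_strain - offset = 3.9e-03 - 0.002 = 1.9e-03
sigma_y = E * elastic_strain = 167000 * 1.9e-03
sigma_y = 317.3 MPa


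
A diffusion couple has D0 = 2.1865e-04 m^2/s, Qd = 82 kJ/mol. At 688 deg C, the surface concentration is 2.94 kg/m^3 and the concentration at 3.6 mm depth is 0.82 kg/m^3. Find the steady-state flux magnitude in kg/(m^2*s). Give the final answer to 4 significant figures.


Step 1: D = D0 * exp(-Qd/(R*T))
T = 688 + 273.15 = 961.15 K
D = 2.1865e-04 * exp(-82e3 / (8.314 * 961.15)) = 7.64219e-09 m^2/s
Step 2: J = D * (C1 - C2) / dx
J = 7.64219e-09 * (2.94 - 0.82) / 3.6e-03
J = 4.5e-06 kg/(m^2*s)


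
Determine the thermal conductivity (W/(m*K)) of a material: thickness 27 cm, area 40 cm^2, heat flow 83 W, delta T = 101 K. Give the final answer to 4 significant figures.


k = Q*L / (A*dT)
L = 0.27 m, A = 4e-03 m^2
k = 83 * 0.27 / (4e-03 * 101)
k = 55.47 W/(m*K)


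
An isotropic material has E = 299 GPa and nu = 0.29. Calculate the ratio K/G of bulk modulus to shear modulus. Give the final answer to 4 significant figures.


G = E / (2*(1+nu))
G = 299 / (2*(1+0.29)) = 115.891 GPa
K = E / (3*(1-2*nu))
K = 299 / (3*(1-2*0.29)) = 237.302 GPa
K/G = 237.302 / 115.891 = 2.048


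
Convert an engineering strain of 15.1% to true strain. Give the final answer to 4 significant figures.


epsilon_true = ln(1 + epsilon_eng)
epsilon_true = ln(1 + 0.151)
epsilon_true = 0.1406


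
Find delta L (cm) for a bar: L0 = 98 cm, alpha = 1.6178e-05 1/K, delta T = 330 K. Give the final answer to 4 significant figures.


dL = L0 * alpha * dT
dL = 98 * 1.6178e-05 * 330
dL = 0.5232 cm


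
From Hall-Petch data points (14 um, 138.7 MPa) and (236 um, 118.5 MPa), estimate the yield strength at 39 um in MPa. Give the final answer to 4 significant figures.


sigma_y = sigma0 + k / sqrt(d)
1/sqrt(d1) = 1/sqrt(1.4e-05) = 267.261;  1/sqrt(d2) = 65.0945
k = (sigma1 - sigma2) / (1/sqrt(d1) - 1/sqrt(d2)) = (138.7 - 118.5) / (267.261 - 65.0945) = 0.0999175 MPa*m^0.5
sigma0 = sigma1 - k/sqrt(d1) = 138.7 - 0.0999175*267.261 = 111.996 MPa
sigma_y(d3) = 111.996 + 0.0999175 / sqrt(3.9e-05) = 128 MPa


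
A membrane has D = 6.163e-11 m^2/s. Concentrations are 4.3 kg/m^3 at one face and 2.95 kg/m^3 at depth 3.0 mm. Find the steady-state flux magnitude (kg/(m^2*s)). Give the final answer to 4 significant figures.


J = -D * (dC/dx) = D * (C1 - C2) / dx
J = 6.163e-11 * (4.3 - 2.95) / 3e-03
J = 2.773e-08 kg/(m^2*s)


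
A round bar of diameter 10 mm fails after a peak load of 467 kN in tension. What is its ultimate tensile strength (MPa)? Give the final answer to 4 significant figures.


A0 = pi*(d/2)^2 = pi*(10/2)^2 = 78.5398 mm^2
UTS = F_max / A0 = 467*1000 / 78.5398
UTS = 5946 MPa


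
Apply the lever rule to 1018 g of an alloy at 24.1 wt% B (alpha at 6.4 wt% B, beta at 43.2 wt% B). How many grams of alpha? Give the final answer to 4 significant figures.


f_alpha = (C_beta - C0) / (C_beta - C_alpha)
f_alpha = (43.2 - 24.1) / (43.2 - 6.4) = 0.519022
m_alpha = f_alpha * m_total = 0.519022 * 1018 = 528.4 g


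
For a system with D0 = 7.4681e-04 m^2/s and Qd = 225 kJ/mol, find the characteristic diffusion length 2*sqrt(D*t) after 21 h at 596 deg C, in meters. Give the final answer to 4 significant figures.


Step 1: D = D0 * exp(-Qd/(R*T))
T = 869.15 K
D = 7.4681e-04 * exp(-225e3 / (8.314 * 869.15)) = 2.24157e-17 m^2/s
Step 2: L = 2*sqrt(D*t)
t = 21 h = 75600 s
L = 2*sqrt(2.24157e-17 * 75600) = 2.604e-06 m


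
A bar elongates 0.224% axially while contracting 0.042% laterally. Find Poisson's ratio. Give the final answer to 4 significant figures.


nu = -epsilon_lat / epsilon_axial
Lateral strain is contraction (negative), so using magnitudes:
nu = 0.042 / 0.224
nu = 0.1875


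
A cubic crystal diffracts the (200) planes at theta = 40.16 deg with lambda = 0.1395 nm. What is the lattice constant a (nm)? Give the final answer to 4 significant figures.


d = lambda / (2*sin(theta))
d = 0.1395 / (2*sin(40.16 deg))
d = 0.108152 nm
a = d * sqrt(h^2+k^2+l^2) = 0.108152 * sqrt(4)
a = 0.2163 nm


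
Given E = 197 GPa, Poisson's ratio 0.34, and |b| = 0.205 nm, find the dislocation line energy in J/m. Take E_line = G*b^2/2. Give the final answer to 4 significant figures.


Step 1: G = E / (2*(1+nu))
G = 197 / (2*(1+0.34)) = 73.5075 GPa = 7.35075e+10 Pa
Step 2: E_line = G*b^2/2
b = 0.205 nm = 2.05e-10 m
E_line = 0.5 * 7.35075e+10 * (2.05e-10)^2 = 1.545e-09 J/m


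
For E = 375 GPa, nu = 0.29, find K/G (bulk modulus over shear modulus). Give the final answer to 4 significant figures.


G = E / (2*(1+nu))
G = 375 / (2*(1+0.29)) = 145.349 GPa
K = E / (3*(1-2*nu))
K = 375 / (3*(1-2*0.29)) = 297.619 GPa
K/G = 297.619 / 145.349 = 2.048


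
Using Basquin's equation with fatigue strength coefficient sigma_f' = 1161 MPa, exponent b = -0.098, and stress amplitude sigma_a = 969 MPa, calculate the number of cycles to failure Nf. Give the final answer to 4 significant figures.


sigma_a = sigma_f' * (2*Nf)^b
2*Nf = (sigma_a / sigma_f')^(1/b)
2*Nf = (969 / 1161)^(1/-0.098)
2*Nf = 6.32567
Nf = 3.163 cycles


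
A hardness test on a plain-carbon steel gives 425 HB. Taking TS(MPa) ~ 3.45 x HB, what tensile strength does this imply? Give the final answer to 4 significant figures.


TS (MPa) = 3.45 * HB
TS = 3.45 * 425
TS = 1466 MPa


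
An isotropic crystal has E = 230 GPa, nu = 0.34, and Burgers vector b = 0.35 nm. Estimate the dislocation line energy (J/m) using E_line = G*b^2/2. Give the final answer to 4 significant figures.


Step 1: G = E / (2*(1+nu))
G = 230 / (2*(1+0.34)) = 85.8209 GPa = 8.58209e+10 Pa
Step 2: E_line = G*b^2/2
b = 0.35 nm = 3.5e-10 m
E_line = 0.5 * 8.58209e+10 * (3.5e-10)^2 = 5.257e-09 J/m


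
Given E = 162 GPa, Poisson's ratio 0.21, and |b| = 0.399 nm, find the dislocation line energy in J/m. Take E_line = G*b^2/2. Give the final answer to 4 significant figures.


Step 1: G = E / (2*(1+nu))
G = 162 / (2*(1+0.21)) = 66.9421 GPa = 6.69421e+10 Pa
Step 2: E_line = G*b^2/2
b = 0.399 nm = 3.99e-10 m
E_line = 0.5 * 6.69421e+10 * (3.99e-10)^2 = 5.329e-09 J/m


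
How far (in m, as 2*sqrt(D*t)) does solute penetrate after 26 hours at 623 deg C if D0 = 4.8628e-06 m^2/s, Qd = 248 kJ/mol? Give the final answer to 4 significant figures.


Step 1: D = D0 * exp(-Qd/(R*T))
T = 896.15 K
D = 4.8628e-06 * exp(-248e3 / (8.314 * 896.15)) = 1.70209e-20 m^2/s
Step 2: L = 2*sqrt(D*t)
t = 26 h = 93600 s
L = 2*sqrt(1.70209e-20 * 93600) = 7.983e-08 m


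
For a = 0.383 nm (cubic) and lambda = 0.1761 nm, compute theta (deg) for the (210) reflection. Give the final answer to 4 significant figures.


d = a / sqrt(h^2+k^2+l^2)
d = 0.383 / sqrt(5) = 0.171283 nm
lambda = 2*d*sin(theta)  =>  sin(theta) = lambda / (2*d)
sin(theta) = 0.1761 / (2 * 0.171283) = 0.514062
theta = 30.93 deg


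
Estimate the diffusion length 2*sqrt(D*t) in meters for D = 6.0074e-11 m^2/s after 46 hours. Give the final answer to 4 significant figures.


t = 46 hr = 165600 s
Diffusion length = 2*sqrt(D*t)
= 2*sqrt(6.0074e-11 * 165600)
= 6.308e-03 m


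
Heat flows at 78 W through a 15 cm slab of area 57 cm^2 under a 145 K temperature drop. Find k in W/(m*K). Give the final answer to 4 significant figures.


k = Q*L / (A*dT)
L = 0.15 m, A = 5.7e-03 m^2
k = 78 * 0.15 / (5.7e-03 * 145)
k = 14.16 W/(m*K)


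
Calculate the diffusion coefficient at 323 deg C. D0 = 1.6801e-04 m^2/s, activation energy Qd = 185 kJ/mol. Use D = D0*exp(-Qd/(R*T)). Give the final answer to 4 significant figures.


D = D0 * exp(-Qd / (R*T))
T = 596.15 K
D = 1.6801e-04 * exp(-185e3 / (8.314 * 596.15))
D = 1.035e-20 m^2/s


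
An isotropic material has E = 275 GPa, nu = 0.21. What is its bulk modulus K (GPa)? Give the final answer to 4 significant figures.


K = E / (3*(1-2*nu))
K = 275 / (3*(1-2*0.21))
K = 158 GPa


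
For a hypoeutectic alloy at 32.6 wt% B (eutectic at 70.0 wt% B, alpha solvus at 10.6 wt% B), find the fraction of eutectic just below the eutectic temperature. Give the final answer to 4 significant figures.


f_primary = (C_e - C0) / (C_e - C_alpha_max)
f_primary = (70.0 - 32.6) / (70.0 - 10.6)
f_primary = 0.62963
f_eutectic = 1 - 0.62963 = 0.3704


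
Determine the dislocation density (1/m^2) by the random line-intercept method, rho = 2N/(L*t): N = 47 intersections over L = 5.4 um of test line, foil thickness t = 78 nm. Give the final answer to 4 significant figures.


rho = 2N / (L * t)
L = 5.4 um = 5.4e-06 m, t = 78 nm = 7.8e-08 m
rho = 2 * 47 / (5.4e-06 * 7.8e-08)
rho = 2.232e+14 1/m^2


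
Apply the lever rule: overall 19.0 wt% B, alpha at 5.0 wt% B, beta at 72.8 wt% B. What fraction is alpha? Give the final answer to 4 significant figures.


f_alpha = (C_beta - C0) / (C_beta - C_alpha)
f_alpha = (72.8 - 19.0) / (72.8 - 5.0)
f_alpha = 0.7935


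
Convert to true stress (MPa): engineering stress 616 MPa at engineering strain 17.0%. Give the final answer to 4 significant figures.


sigma_true = sigma_eng * (1 + epsilon_eng)
sigma_true = 616 * (1 + 0.17)
sigma_true = 720.7 MPa


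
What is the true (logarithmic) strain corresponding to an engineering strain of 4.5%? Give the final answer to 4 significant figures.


epsilon_true = ln(1 + epsilon_eng)
epsilon_true = ln(1 + 0.045)
epsilon_true = 0.04402


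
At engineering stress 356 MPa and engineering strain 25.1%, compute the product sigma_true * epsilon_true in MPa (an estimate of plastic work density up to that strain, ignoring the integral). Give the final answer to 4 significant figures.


sigma_true = sigma_eng * (1 + epsilon_eng)
sigma_true = 356 * (1 + 0.251) = 445.356 MPa
epsilon_true = ln(1 + epsilon_eng)
epsilon_true = ln(1 + 0.251) = 0.223943
sigma_true * epsilon_true = 445.356 * 0.223943 = 99.73 MPa


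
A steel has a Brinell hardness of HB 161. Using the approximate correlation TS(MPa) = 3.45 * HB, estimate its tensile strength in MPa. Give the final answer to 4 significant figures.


TS (MPa) = 3.45 * HB
TS = 3.45 * 161
TS = 555.5 MPa


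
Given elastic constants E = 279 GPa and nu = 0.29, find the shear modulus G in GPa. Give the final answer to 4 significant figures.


G = E / (2*(1+nu))
G = 279 / (2*(1+0.29))
G = 108.1 GPa


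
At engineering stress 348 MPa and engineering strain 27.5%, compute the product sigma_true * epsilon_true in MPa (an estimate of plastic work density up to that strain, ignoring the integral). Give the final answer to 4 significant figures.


sigma_true = sigma_eng * (1 + epsilon_eng)
sigma_true = 348 * (1 + 0.275) = 443.7 MPa
epsilon_true = ln(1 + epsilon_eng)
epsilon_true = ln(1 + 0.275) = 0.242946
sigma_true * epsilon_true = 443.7 * 0.242946 = 107.8 MPa


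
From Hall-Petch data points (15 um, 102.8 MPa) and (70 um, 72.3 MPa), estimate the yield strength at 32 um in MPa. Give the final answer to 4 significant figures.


sigma_y = sigma0 + k / sqrt(d)
1/sqrt(d1) = 1/sqrt(1.5e-05) = 258.199;  1/sqrt(d2) = 119.523
k = (sigma1 - sigma2) / (1/sqrt(d1) - 1/sqrt(d2)) = (102.8 - 72.3) / (258.199 - 119.523) = 0.219937 MPa*m^0.5
sigma0 = sigma1 - k/sqrt(d1) = 102.8 - 0.219937*258.199 = 46.0125 MPa
sigma_y(d3) = 46.0125 + 0.219937 / sqrt(3.2e-05) = 84.89 MPa


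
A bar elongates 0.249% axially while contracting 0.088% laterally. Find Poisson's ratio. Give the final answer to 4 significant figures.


nu = -epsilon_lat / epsilon_axial
Lateral strain is contraction (negative), so using magnitudes:
nu = 0.088 / 0.249
nu = 0.3534


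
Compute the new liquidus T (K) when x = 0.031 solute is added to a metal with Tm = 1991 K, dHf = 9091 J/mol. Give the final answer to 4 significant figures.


dT = R*Tm^2*x / dHf
dT = 8.314 * 1991^2 * 0.031 / 9091
dT = 112.384 K
T_new = 1991 - 112.384 = 1879 K


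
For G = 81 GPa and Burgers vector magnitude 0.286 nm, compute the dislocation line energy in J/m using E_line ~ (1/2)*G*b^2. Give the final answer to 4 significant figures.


E = G*b^2/2
b = 0.286 nm = 2.86e-10 m
G = 81 GPa = 8.1e+10 Pa
E = 0.5 * 8.1e+10 * (2.86e-10)^2
E = 3.313e-09 J/m


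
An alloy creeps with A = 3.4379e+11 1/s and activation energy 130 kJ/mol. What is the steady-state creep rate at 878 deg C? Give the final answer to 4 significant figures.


rate = A * exp(-Q / (R*T))
T = 878 + 273.15 = 1151.15 K
rate = 3.4379e+11 * exp(-130e3 / (8.314 * 1151.15))
rate = 433700 1/s


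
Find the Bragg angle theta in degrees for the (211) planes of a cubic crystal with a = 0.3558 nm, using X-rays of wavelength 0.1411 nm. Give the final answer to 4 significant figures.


d = a / sqrt(h^2+k^2+l^2)
d = 0.3558 / sqrt(6) = 0.145255 nm
lambda = 2*d*sin(theta)  =>  sin(theta) = lambda / (2*d)
sin(theta) = 0.1411 / (2 * 0.145255) = 0.485698
theta = 29.06 deg


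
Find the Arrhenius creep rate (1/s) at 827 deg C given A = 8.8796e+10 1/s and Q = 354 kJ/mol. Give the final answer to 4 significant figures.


rate = A * exp(-Q / (R*T))
T = 827 + 273.15 = 1100.15 K
rate = 8.8796e+10 * exp(-354e3 / (8.314 * 1100.15))
rate = 1.38e-06 1/s


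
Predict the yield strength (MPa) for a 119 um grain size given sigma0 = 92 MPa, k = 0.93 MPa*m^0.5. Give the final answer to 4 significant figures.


sigma_y = sigma0 + k / sqrt(d)
d = 119 um = 1.19e-04 m
sigma_y = 92 + 0.93 / sqrt(1.19e-04)
sigma_y = 177.3 MPa


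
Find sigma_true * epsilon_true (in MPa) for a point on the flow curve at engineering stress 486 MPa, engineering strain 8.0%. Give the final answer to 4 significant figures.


sigma_true = sigma_eng * (1 + epsilon_eng)
sigma_true = 486 * (1 + 0.08) = 524.88 MPa
epsilon_true = ln(1 + epsilon_eng)
epsilon_true = ln(1 + 0.08) = 0.076961
sigma_true * epsilon_true = 524.88 * 0.076961 = 40.4 MPa


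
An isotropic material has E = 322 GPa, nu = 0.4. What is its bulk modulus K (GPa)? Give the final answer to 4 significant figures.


K = E / (3*(1-2*nu))
K = 322 / (3*(1-2*0.4))
K = 536.7 GPa


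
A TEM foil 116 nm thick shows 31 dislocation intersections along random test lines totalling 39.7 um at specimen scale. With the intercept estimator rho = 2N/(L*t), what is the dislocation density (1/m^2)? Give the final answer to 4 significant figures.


rho = 2N / (L * t)
L = 39.7 um = 3.97e-05 m, t = 116 nm = 1.16e-07 m
rho = 2 * 31 / (3.97e-05 * 1.16e-07)
rho = 1.346e+13 1/m^2


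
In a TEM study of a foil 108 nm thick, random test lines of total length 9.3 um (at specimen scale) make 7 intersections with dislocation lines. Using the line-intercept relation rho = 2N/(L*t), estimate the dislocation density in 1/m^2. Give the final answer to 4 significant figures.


rho = 2N / (L * t)
L = 9.3 um = 9.3e-06 m, t = 108 nm = 1.08e-07 m
rho = 2 * 7 / (9.3e-06 * 1.08e-07)
rho = 1.394e+13 1/m^2


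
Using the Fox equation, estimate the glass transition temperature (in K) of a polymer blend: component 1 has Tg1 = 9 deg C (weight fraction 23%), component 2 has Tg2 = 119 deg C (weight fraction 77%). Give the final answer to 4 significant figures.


1/Tg = w1/Tg1 + w2/Tg2 (in Kelvin)
Tg1 = 282.15 K, Tg2 = 392.15 K
1/Tg = 0.23/282.15 + 0.77/392.15
Tg = 359.9 K


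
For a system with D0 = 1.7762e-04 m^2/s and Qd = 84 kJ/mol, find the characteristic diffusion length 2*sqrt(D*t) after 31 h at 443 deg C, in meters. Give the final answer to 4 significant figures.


Step 1: D = D0 * exp(-Qd/(R*T))
T = 716.15 K
D = 1.7762e-04 * exp(-84e3 / (8.314 * 716.15)) = 1.32577e-10 m^2/s
Step 2: L = 2*sqrt(D*t)
t = 31 h = 111600 s
L = 2*sqrt(1.32577e-10 * 111600) = 7.693e-03 m


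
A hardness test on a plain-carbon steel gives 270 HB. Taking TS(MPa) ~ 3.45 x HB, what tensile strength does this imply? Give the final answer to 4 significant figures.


TS (MPa) = 3.45 * HB
TS = 3.45 * 270
TS = 931.5 MPa


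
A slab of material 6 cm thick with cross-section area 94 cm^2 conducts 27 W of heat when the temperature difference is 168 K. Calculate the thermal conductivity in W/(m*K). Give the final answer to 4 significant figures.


k = Q*L / (A*dT)
L = 0.06 m, A = 9.4e-03 m^2
k = 27 * 0.06 / (9.4e-03 * 168)
k = 1.026 W/(m*K)


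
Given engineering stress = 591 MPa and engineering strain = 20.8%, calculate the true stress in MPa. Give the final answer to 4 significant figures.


sigma_true = sigma_eng * (1 + epsilon_eng)
sigma_true = 591 * (1 + 0.208)
sigma_true = 713.9 MPa


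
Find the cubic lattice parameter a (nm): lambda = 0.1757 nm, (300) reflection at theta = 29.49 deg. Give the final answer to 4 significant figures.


d = lambda / (2*sin(theta))
d = 0.1757 / (2*sin(29.49 deg))
d = 0.178458 nm
a = d * sqrt(h^2+k^2+l^2) = 0.178458 * sqrt(9)
a = 0.5354 nm


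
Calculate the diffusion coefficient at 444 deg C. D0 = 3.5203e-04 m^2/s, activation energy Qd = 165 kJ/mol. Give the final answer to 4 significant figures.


D = D0 * exp(-Qd / (R*T))
T = 717.15 K
D = 3.5203e-04 * exp(-165e3 / (8.314 * 717.15))
D = 3.374e-16 m^2/s


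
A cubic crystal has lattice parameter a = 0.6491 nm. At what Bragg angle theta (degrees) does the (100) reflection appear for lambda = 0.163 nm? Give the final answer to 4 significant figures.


d = a / sqrt(h^2+k^2+l^2)
d = 0.6491 / sqrt(1) = 0.6491 nm
lambda = 2*d*sin(theta)  =>  sin(theta) = lambda / (2*d)
sin(theta) = 0.163 / (2 * 0.6491) = 0.125558
theta = 7.213 deg


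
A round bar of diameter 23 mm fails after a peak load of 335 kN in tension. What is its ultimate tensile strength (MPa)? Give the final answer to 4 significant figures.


A0 = pi*(d/2)^2 = pi*(23/2)^2 = 415.476 mm^2
UTS = F_max / A0 = 335*1000 / 415.476
UTS = 806.3 MPa


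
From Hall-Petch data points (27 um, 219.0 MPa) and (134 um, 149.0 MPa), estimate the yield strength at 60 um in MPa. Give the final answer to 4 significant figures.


sigma_y = sigma0 + k / sqrt(d)
1/sqrt(d1) = 1/sqrt(2.7e-05) = 192.45;  1/sqrt(d2) = 86.3868
k = (sigma1 - sigma2) / (1/sqrt(d1) - 1/sqrt(d2)) = (219.0 - 149.0) / (192.45 - 86.3868) = 0.659984 MPa*m^0.5
sigma0 = sigma1 - k/sqrt(d1) = 219.0 - 0.659984*192.45 = 91.9861 MPa
sigma_y(d3) = 91.9861 + 0.659984 / sqrt(6e-05) = 177.2 MPa


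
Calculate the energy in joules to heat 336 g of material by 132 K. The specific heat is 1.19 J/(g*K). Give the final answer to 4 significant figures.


Q = m * cp * dT
Q = 336 * 1.19 * 132
Q = 52780 J


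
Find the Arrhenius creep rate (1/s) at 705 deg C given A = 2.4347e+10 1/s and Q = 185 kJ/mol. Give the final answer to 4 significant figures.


rate = A * exp(-Q / (R*T))
T = 705 + 273.15 = 978.15 K
rate = 2.4347e+10 * exp(-185e3 / (8.314 * 978.15))
rate = 3.212 1/s


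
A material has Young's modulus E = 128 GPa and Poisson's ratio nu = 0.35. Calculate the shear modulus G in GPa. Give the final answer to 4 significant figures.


G = E / (2*(1+nu))
G = 128 / (2*(1+0.35))
G = 47.41 GPa


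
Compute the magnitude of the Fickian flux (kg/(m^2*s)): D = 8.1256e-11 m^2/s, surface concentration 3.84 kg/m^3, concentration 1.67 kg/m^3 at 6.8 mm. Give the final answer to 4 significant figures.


J = -D * (dC/dx) = D * (C1 - C2) / dx
J = 8.1256e-11 * (3.84 - 1.67) / 6.8e-03
J = 2.593e-08 kg/(m^2*s)


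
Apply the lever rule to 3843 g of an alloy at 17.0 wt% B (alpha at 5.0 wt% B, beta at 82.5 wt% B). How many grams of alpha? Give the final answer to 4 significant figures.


f_alpha = (C_beta - C0) / (C_beta - C_alpha)
f_alpha = (82.5 - 17.0) / (82.5 - 5.0) = 0.845161
m_alpha = f_alpha * m_total = 0.845161 * 3843 = 3248 g


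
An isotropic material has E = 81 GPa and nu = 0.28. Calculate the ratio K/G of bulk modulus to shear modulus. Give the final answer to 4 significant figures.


G = E / (2*(1+nu))
G = 81 / (2*(1+0.28)) = 31.6406 GPa
K = E / (3*(1-2*nu))
K = 81 / (3*(1-2*0.28)) = 61.3636 GPa
K/G = 61.3636 / 31.6406 = 1.939


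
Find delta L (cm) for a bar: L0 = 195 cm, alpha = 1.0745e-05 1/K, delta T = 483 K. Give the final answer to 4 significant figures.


dL = L0 * alpha * dT
dL = 195 * 1.0745e-05 * 483
dL = 1.012 cm


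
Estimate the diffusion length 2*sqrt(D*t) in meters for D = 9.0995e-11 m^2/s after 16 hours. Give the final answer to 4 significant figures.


t = 16 hr = 57600 s
Diffusion length = 2*sqrt(D*t)
= 2*sqrt(9.0995e-11 * 57600)
= 4.579e-03 m


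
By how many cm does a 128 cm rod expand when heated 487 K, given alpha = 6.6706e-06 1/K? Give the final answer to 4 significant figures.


dL = L0 * alpha * dT
dL = 128 * 6.6706e-06 * 487
dL = 0.4158 cm


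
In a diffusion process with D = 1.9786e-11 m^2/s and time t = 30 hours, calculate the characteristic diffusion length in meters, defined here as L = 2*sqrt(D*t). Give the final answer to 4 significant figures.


t = 30 hr = 108000 s
Diffusion length = 2*sqrt(D*t)
= 2*sqrt(1.9786e-11 * 108000)
= 2.924e-03 m


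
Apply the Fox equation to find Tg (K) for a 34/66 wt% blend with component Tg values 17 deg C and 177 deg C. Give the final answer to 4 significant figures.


1/Tg = w1/Tg1 + w2/Tg2 (in Kelvin)
Tg1 = 290.15 K, Tg2 = 450.15 K
1/Tg = 0.34/290.15 + 0.66/450.15
Tg = 379.1 K


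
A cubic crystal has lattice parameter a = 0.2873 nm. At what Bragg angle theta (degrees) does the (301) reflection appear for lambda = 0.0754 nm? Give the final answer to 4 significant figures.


d = a / sqrt(h^2+k^2+l^2)
d = 0.2873 / sqrt(10) = 0.0908522 nm
lambda = 2*d*sin(theta)  =>  sin(theta) = lambda / (2*d)
sin(theta) = 0.0754 / (2 * 0.0908522) = 0.41496
theta = 24.52 deg


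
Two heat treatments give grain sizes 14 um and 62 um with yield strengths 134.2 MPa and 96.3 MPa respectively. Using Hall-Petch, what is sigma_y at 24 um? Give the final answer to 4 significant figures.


sigma_y = sigma0 + k / sqrt(d)
1/sqrt(d1) = 1/sqrt(1.4e-05) = 267.261;  1/sqrt(d2) = 127
k = (sigma1 - sigma2) / (1/sqrt(d1) - 1/sqrt(d2)) = (134.2 - 96.3) / (267.261 - 127) = 0.27021 MPa*m^0.5
sigma0 = sigma1 - k/sqrt(d1) = 134.2 - 0.27021*267.261 = 61.9833 MPa
sigma_y(d3) = 61.9833 + 0.27021 / sqrt(2.4e-05) = 117.1 MPa


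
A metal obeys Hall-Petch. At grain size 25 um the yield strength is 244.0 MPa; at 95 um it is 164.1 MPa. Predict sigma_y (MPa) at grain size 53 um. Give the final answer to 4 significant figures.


sigma_y = sigma0 + k / sqrt(d)
1/sqrt(d1) = 1/sqrt(2.5e-05) = 200;  1/sqrt(d2) = 102.598
k = (sigma1 - sigma2) / (1/sqrt(d1) - 1/sqrt(d2)) = (244.0 - 164.1) / (200 - 102.598) = 0.82031 MPa*m^0.5
sigma0 = sigma1 - k/sqrt(d1) = 244.0 - 0.82031*200 = 79.9379 MPa
sigma_y(d3) = 79.9379 + 0.82031 / sqrt(5.3e-05) = 192.6 MPa


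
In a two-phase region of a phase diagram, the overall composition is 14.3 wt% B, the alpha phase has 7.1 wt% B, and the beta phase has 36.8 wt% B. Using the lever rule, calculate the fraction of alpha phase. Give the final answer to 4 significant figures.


f_alpha = (C_beta - C0) / (C_beta - C_alpha)
f_alpha = (36.8 - 14.3) / (36.8 - 7.1)
f_alpha = 0.7576


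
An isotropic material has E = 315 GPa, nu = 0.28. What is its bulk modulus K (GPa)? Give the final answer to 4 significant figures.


K = E / (3*(1-2*nu))
K = 315 / (3*(1-2*0.28))
K = 238.6 GPa


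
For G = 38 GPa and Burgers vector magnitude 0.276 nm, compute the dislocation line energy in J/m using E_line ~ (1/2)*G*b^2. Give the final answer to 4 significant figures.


E = G*b^2/2
b = 0.276 nm = 2.76e-10 m
G = 38 GPa = 3.8e+10 Pa
E = 0.5 * 3.8e+10 * (2.76e-10)^2
E = 1.447e-09 J/m


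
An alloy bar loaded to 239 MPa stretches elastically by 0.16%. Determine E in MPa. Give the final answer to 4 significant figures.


E = sigma / epsilon
epsilon = 0.16% = 1.6e-03
E = 239 / 1.6e-03
E = 149400 MPa


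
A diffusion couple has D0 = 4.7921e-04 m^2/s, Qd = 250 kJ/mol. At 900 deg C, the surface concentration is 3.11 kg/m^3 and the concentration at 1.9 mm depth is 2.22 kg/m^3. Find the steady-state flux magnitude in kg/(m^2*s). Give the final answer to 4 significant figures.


Step 1: D = D0 * exp(-Qd/(R*T))
T = 900 + 273.15 = 1173.15 K
D = 4.7921e-04 * exp(-250e3 / (8.314 * 1173.15)) = 3.53871e-15 m^2/s
Step 2: J = D * (C1 - C2) / dx
J = 3.53871e-15 * (3.11 - 2.22) / 1.9e-03
J = 1.658e-12 kg/(m^2*s)


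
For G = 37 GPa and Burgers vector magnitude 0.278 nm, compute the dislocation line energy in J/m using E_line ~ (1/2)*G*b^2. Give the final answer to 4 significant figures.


E = G*b^2/2
b = 0.278 nm = 2.78e-10 m
G = 37 GPa = 3.7e+10 Pa
E = 0.5 * 3.7e+10 * (2.78e-10)^2
E = 1.43e-09 J/m


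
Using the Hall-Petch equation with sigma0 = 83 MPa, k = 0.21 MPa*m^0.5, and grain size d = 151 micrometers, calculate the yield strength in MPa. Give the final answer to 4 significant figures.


sigma_y = sigma0 + k / sqrt(d)
d = 151 um = 1.51e-04 m
sigma_y = 83 + 0.21 / sqrt(1.51e-04)
sigma_y = 100.1 MPa


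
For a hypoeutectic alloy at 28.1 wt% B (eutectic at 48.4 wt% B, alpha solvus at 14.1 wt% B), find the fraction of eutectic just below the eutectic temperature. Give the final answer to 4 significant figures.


f_primary = (C_e - C0) / (C_e - C_alpha_max)
f_primary = (48.4 - 28.1) / (48.4 - 14.1)
f_primary = 0.591837
f_eutectic = 1 - 0.591837 = 0.4082


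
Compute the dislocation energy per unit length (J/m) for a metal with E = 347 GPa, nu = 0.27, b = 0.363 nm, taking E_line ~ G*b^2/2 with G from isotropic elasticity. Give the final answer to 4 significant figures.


Step 1: G = E / (2*(1+nu))
G = 347 / (2*(1+0.27)) = 136.614 GPa = 1.36614e+11 Pa
Step 2: E_line = G*b^2/2
b = 0.363 nm = 3.63e-10 m
E_line = 0.5 * 1.36614e+11 * (3.63e-10)^2 = 9.001e-09 J/m


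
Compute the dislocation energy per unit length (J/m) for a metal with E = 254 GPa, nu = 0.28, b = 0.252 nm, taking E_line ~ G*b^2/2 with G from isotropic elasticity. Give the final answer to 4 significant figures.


Step 1: G = E / (2*(1+nu))
G = 254 / (2*(1+0.28)) = 99.2188 GPa = 9.92188e+10 Pa
Step 2: E_line = G*b^2/2
b = 0.252 nm = 2.52e-10 m
E_line = 0.5 * 9.92188e+10 * (2.52e-10)^2 = 3.15e-09 J/m


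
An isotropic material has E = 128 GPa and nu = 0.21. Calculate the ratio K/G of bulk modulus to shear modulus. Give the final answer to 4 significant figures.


G = E / (2*(1+nu))
G = 128 / (2*(1+0.21)) = 52.8926 GPa
K = E / (3*(1-2*nu))
K = 128 / (3*(1-2*0.21)) = 73.5632 GPa
K/G = 73.5632 / 52.8926 = 1.391


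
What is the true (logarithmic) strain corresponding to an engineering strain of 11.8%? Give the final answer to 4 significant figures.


epsilon_true = ln(1 + epsilon_eng)
epsilon_true = ln(1 + 0.118)
epsilon_true = 0.1115


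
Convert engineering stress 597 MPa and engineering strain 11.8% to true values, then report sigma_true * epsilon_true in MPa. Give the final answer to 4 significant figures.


sigma_true = sigma_eng * (1 + epsilon_eng)
sigma_true = 597 * (1 + 0.118) = 667.446 MPa
epsilon_true = ln(1 + epsilon_eng)
epsilon_true = ln(1 + 0.118) = 0.111541
sigma_true * epsilon_true = 667.446 * 0.111541 = 74.45 MPa


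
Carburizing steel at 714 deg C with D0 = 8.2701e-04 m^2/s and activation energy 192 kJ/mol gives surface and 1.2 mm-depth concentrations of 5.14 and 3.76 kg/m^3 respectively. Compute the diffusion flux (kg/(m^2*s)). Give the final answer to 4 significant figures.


Step 1: D = D0 * exp(-Qd/(R*T))
T = 714 + 273.15 = 987.15 K
D = 8.2701e-04 * exp(-192e3 / (8.314 * 987.15)) = 5.72192e-14 m^2/s
Step 2: J = D * (C1 - C2) / dx
J = 5.72192e-14 * (5.14 - 3.76) / 1.2e-03
J = 6.58e-11 kg/(m^2*s)


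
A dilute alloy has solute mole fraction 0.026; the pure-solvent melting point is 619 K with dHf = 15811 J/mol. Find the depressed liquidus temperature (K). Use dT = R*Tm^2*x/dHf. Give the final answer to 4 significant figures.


dT = R*Tm^2*x / dHf
dT = 8.314 * 619^2 * 0.026 / 15811
dT = 5.23848 K
T_new = 619 - 5.23848 = 613.8 K
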